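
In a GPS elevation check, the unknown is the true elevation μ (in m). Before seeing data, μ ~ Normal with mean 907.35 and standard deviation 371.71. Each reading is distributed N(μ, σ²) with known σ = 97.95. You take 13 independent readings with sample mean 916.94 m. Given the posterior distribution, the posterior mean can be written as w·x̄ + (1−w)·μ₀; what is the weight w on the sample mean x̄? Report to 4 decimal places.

0.9947

For Normal data with known variance σ², a Normal(μ₀, σ₀²) prior on μ is conjugate. Posterior precision = 1/σ₀² + n/σ²; posterior mean is the precision-weighted average of μ₀ and x̄.
σ₀² = 371.71² = 138168.3241, σ² = 97.95² = 9594.2025. Prior precision 1/σ₀² = 1/138168.3241; data precision n/σ² = 13/9594.2025.
w = (n/σ²)/(1/σ₀² + n/σ²) = n·σ₀²/(σ² + n·σ₀²) = 13·138168.3241/(9594.2025 + 13·138168.3241) = 1796188.2133/1805782.4158 = 0.9947.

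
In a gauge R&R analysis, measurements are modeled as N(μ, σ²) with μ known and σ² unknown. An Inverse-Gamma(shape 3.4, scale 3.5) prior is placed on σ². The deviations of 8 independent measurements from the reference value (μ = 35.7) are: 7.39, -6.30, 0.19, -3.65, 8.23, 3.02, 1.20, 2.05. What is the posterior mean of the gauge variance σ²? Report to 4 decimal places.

With known mean μ and an Inverse-Gamma(α, β) prior on σ², the Normal likelihood is conjugate: posterior is Inv-Gamma(α + n/2, β + Σ(xᵢ−μ)²/2).
Σ(xᵢ−μ)² = (7.39)² + (-6.30)² + (0.19)² + (-3.65)² + (8.23)² + (3.02)² + (1.20)² + (2.05)² = 190.1565.
Posterior: Inv-Gamma(3.4 + 8/2, 3.5 + 190.1565/2) = Inv-Gamma(7.40, 98.57825).
E[σ²|data] = β/(α−1) = 98.57825/6.40 = 15.4029.

15.4029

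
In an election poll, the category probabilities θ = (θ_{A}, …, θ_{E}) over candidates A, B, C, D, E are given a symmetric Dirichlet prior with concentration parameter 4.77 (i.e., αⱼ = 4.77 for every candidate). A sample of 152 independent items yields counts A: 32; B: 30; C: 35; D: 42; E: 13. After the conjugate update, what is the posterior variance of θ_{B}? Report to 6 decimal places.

The Dirichlet prior is conjugate to the Multinomial likelihood: each posterior αⱼ = prior αⱼ + observed count nⱼ.
Posterior concentration: (36.77, 34.77, 39.77, 46.77, 17.77), total = 175.85.
Var[θ_j] = α_j(Σα−α_j)/((Σα)²(Σα+1)) = 34.77·141.08/(175.85²·176.85) = 0.000897.

0.000897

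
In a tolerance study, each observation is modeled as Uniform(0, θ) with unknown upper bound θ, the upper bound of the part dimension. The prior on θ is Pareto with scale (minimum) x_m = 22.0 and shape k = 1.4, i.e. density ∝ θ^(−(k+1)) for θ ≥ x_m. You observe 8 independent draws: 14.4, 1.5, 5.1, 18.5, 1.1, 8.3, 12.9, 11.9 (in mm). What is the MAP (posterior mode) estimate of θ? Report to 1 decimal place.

22.0

A Pareto(scale x_m, shape k) prior on the upper bound θ of Uniform(0, θ) is conjugate: posterior is Pareto(max(x_m, max xᵢ), k + n).
Sample maximum = 18.5; prior scale x_m = 22.0 → posterior scale = max = 22.0.
Posterior shape = 1.4 + 8 = 9.4.
The Pareto density is decreasing on [x_m, ∞), so the mode is x_m = 22.0.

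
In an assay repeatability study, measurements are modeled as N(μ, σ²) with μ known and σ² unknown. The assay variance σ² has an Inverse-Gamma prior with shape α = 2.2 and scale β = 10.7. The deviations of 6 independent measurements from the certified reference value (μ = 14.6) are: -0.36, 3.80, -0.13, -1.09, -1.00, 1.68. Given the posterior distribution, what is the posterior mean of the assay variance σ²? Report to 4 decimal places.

4.8806

With known mean μ and an Inverse-Gamma(α, β) prior on σ², the Normal likelihood is conjugate: posterior is Inv-Gamma(α + n/2, β + Σ(xᵢ−μ)²/2).
Σ(xᵢ−μ)² = (-0.36)² + (3.80)² + (-0.13)² + (-1.09)² + (-1.00)² + (1.68)² = 19.5970.
Posterior: Inv-Gamma(2.2 + 6/2, 10.7 + 19.5970/2) = Inv-Gamma(5.20, 20.49850).
E[σ²|data] = β/(α−1) = 20.49850/4.20 = 4.8806.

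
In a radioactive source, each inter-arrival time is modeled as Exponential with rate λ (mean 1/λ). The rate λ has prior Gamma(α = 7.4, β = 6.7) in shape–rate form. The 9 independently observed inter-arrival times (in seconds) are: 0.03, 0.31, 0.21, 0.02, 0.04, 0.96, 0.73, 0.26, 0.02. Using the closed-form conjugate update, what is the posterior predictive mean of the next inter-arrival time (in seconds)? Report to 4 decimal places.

With a Gamma(shape α, rate β) prior on the exponential rate λ, the posterior after n observations with total T = Σxᵢ is Gamma(α+n, β+T).
Sum of observations T = 2.58 seconds; n = 9.
Posterior: Gamma(7.4+9, 6.7+2.58) = Gamma(16.4, 9.28).
The predictive distribution for the next observation is Lomax; its mean is β/(α−1) = 9.28/15.4 = 0.6026.

0.6026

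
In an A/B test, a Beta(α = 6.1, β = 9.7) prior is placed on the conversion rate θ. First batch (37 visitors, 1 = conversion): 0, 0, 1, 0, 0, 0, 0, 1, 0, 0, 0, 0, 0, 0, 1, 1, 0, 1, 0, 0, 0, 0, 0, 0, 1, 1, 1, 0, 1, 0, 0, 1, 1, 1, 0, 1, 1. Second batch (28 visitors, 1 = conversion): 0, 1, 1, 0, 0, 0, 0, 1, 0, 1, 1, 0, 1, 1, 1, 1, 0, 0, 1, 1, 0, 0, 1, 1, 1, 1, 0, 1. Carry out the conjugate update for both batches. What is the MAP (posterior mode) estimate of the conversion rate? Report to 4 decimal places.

0.4454

The Beta prior is conjugate to a Binomial/Bernoulli likelihood; the update adds successes to α and failures to β.
After batch 1: Beta(6.1+14, 9.7+23) = Beta(20.1, 32.7).
After batch 2: Beta(20.1+16, 32.7+12) = Beta(36.1, 44.7).
Mode of Beta(a,b) for a,b>1 is (a−1)/(a+b−2) = 35.1/78.8 = 0.4454.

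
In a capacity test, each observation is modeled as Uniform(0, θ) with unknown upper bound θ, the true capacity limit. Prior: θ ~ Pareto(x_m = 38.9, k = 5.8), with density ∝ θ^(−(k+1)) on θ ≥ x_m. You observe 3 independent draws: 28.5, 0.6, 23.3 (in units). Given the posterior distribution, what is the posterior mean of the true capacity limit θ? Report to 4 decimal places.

A Pareto(scale x_m, shape k) prior on the upper bound θ of Uniform(0, θ) is conjugate: posterior is Pareto(max(x_m, max xᵢ), k + n).
Sample maximum = 28.5; prior scale x_m = 38.9 → posterior scale = max = 38.9.
Posterior shape = 5.8 + 3 = 8.8.
E[θ|data] = k·x_m/(k−1) = 8.8·38.9/7.8 = 43.8872.

43.8872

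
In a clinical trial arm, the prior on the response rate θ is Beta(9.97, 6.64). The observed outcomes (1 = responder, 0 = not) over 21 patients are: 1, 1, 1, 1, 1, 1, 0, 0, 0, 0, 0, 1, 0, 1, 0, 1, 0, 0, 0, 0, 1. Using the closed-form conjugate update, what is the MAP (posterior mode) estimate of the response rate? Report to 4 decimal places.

0.5327

The Beta prior is conjugate to a Binomial/Bernoulli likelihood; the update adds successes to α and failures to β.
Posterior: Beta(α+k, β+n−k) = Beta(9.97+10, 6.64+11) = Beta(19.97, 17.64).
Mode of Beta(a,b) for a,b>1 is (a−1)/(a+b−2) = 18.97/35.61 = 0.5327.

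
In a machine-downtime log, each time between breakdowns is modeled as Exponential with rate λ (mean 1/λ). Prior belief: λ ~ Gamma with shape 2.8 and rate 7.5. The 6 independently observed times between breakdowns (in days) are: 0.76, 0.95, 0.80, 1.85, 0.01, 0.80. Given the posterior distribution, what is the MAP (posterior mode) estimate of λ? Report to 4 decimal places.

0.6156

With a Gamma(shape α, rate β) prior on the exponential rate λ, the posterior after n observations with total T = Σxᵢ is Gamma(α+n, β+T).
Sum of observations T = 5.17 days; n = 6.
Posterior: Gamma(2.8+6, 7.5+5.17) = Gamma(8.8, 12.67).
Mode = (α−1)/β = 0.6156.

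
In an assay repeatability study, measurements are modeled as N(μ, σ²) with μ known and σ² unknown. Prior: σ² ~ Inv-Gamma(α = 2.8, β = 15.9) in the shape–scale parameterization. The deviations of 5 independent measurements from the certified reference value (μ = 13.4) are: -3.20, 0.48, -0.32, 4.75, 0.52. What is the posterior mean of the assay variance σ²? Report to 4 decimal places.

7.5821

With known mean μ and an Inverse-Gamma(α, β) prior on σ², the Normal likelihood is conjugate: posterior is Inv-Gamma(α + n/2, β + Σ(xᵢ−μ)²/2).
Σ(xᵢ−μ)² = (-3.20)² + (0.48)² + (-0.32)² + (4.75)² + (0.52)² = 33.4057.
Posterior: Inv-Gamma(2.8 + 5/2, 15.9 + 33.4057/2) = Inv-Gamma(5.30, 32.60285).
E[σ²|data] = β/(α−1) = 32.60285/4.30 = 7.5821.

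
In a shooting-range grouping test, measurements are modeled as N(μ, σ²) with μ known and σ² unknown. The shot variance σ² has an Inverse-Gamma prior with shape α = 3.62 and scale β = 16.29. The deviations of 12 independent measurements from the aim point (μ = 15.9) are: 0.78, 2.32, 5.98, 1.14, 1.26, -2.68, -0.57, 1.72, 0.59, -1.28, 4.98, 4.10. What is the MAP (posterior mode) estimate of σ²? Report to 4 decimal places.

With known mean μ and an Inverse-Gamma(α, β) prior on σ², the Normal likelihood is conjugate: posterior is Inv-Gamma(α + n/2, β + Σ(xᵢ−μ)²/2).
Σ(xᵢ−μ)² = (0.78)² + (2.32)² + (5.98)² + (1.14)² + (1.26)² + (-2.68)² + (-0.57)² + (1.72)² + (0.59)² + (-1.28)² + (4.98)² + (4.10)² = 98.7010.
Posterior: Inv-Gamma(3.62 + 12/2, 16.29 + 98.7010/2) = Inv-Gamma(9.62, 65.64050).
Mode = β/(α+1) = 65.64050/10.62 = 6.1808.

6.1808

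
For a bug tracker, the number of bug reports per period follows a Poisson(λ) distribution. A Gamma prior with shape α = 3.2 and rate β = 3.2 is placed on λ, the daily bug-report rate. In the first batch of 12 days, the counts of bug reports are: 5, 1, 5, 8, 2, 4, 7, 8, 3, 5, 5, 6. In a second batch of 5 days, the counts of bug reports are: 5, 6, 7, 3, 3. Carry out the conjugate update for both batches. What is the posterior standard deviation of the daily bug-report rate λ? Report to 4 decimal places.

With a Gamma(shape α, rate β) prior, the Poisson likelihood is conjugate: the posterior is Gamma(α + ΣXᵢ, β + n).
Batch 1: sum of counts S = 59 over n = 12 days.
After batch 1: Gamma(α+S, β+n) = Gamma(3.2+59, 3.2+12) = Gamma(62.2, 15.2).
Batch 2: sum of counts S = 24 over n = 5 days.
After batch 2: Gamma(α+S, β+n) = Gamma(62.2+24, 15.2+5) = Gamma(86.2, 20.2).
SD = √α/β = √86.2/20.2 = 0.4596.

0.4596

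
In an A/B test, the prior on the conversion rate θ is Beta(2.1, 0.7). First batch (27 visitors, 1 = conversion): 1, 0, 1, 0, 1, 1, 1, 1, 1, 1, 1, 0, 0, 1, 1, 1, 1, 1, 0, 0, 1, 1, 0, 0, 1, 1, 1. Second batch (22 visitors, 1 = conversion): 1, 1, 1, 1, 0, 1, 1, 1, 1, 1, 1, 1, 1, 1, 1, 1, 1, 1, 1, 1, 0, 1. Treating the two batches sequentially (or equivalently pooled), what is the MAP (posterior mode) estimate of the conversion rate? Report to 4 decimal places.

0.8052

The Beta prior is conjugate to a Binomial/Bernoulli likelihood; the update adds successes to α and failures to β.
After batch 1: Beta(2.1+19, 0.7+8) = Beta(21.1, 8.7).
After batch 2: Beta(21.1+20, 8.7+2) = Beta(41.1, 10.7).
Mode of Beta(a,b) for a,b>1 is (a−1)/(a+b−2) = 40.1/49.8 = 0.8052.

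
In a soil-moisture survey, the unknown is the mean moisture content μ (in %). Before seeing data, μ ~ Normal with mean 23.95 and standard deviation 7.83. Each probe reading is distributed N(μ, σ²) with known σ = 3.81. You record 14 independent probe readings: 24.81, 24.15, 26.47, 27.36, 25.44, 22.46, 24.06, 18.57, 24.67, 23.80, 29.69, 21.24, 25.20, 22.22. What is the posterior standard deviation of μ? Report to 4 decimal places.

For Normal data with known variance σ², a Normal(μ₀, σ₀²) prior on μ is conjugate. Posterior precision = 1/σ₀² + n/σ²; posterior mean is the precision-weighted average of μ₀ and x̄.
σ₀² = 7.83² = 61.3089, σ² = 3.81² = 14.5161; σ² + n·σ₀² = 14.5161 + 14·61.3089 = 872.8407.
Posterior precision = 1/σ₀² + n/σ² = 1/61.3089 + 14/14.5161 = (σ² + n·σ₀²)/(σ₀²σ²) = 872.8407/(61.3089·14.5161); posterior variance σₙ² = σ₀²σ²/(σ² + n·σ₀²) = 61.3089·14.5161/872.8407 = 1.019620.
Posterior SD = √σₙ² = √(61.3089·14.5161/872.8407) = 1.0098.

1.0098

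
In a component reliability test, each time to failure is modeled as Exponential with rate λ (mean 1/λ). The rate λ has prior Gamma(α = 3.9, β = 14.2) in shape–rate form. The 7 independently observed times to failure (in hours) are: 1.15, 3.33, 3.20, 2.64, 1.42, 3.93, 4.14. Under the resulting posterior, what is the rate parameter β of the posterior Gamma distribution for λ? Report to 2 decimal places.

With a Gamma(shape α, rate β) prior on the exponential rate λ, the posterior after n observations with total T = Σxᵢ is Gamma(α+n, β+T).
Sum of observations T = 19.81 hours; n = 7.
Posterior: Gamma(3.9+7, 14.2+19.81) = Gamma(10.9, 34.01).
Posterior β = 34.01.

34.01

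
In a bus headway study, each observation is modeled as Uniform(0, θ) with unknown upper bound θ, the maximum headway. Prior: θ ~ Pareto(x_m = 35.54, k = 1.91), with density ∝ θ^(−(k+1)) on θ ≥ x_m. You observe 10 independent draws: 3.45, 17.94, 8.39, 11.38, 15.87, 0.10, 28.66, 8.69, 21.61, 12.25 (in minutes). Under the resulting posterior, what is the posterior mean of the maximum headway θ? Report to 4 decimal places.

38.7976

A Pareto(scale x_m, shape k) prior on the upper bound θ of Uniform(0, θ) is conjugate: posterior is Pareto(max(x_m, max xᵢ), k + n).
Sample maximum = 28.66; prior scale x_m = 35.54 → posterior scale = max = 35.54.
Posterior shape = 1.91 + 10 = 11.91.
E[θ|data] = k·x_m/(k−1) = 11.91·35.54/10.91 = 38.7976.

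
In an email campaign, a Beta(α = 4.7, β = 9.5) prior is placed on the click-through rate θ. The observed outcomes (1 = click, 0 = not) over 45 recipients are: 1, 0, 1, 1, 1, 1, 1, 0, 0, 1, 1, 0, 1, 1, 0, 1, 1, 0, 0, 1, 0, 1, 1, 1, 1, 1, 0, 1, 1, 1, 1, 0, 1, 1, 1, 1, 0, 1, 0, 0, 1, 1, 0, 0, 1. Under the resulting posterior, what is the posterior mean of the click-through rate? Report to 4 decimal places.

0.5861

The Beta prior is conjugate to a Binomial/Bernoulli likelihood; the update adds successes to α and failures to β.
Posterior: Beta(α+k, β+n−k) = Beta(4.7+30, 9.5+15) = Beta(34.7, 24.5).
Posterior mean = α/(α+β) = 34.7/59.2 = 0.5861.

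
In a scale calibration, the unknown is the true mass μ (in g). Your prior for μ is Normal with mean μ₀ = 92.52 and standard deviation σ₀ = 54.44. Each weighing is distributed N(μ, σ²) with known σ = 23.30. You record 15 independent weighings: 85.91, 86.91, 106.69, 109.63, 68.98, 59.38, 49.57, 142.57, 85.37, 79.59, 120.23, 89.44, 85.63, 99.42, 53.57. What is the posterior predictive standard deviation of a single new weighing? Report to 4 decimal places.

For Normal data with known variance σ², a Normal(μ₀, σ₀²) prior on μ is conjugate. Posterior precision = 1/σ₀² + n/σ²; posterior mean is the precision-weighted average of μ₀ and x̄.
σ₀² = 54.44² = 2963.7136, σ² = 23.30² = 542.89; σ² + n·σ₀² = 542.89 + 15·2963.7136 = 44998.594.
Posterior precision = 1/σ₀² + n/σ² = 1/2963.7136 + 15/542.89 = (σ² + n·σ₀²)/(σ₀²σ²) = 44998.594/(2963.7136·542.89); posterior variance σₙ² = σ₀²σ²/(σ² + n·σ₀²) = 2963.7136·542.89/44998.594 = 35.756017.
Predictive variance for one new observation = σₙ² + σ² = 2963.7136·542.89/44998.594 + 542.89 = σ²·(σ₀² + 44998.594)/44998.594 = 542.89·47962.3076/44998.594 = 578.646017; SD = √(542.89·47962.3076/44998.594) = 24.0551.

24.0551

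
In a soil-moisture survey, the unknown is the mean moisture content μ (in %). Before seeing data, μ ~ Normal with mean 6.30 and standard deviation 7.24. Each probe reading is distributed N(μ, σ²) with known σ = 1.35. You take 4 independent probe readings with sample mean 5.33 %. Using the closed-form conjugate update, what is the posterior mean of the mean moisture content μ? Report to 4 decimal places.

For Normal data with known variance σ², a Normal(μ₀, σ₀²) prior on μ is conjugate. Posterior precision = 1/σ₀² + n/σ²; posterior mean is the precision-weighted average of μ₀ and x̄.
n·x̄ = 4·5.33 = 21.32.
σ₀² = 7.24² = 52.4176, σ² = 1.35² = 1.8225; σ² + n·σ₀² = 1.8225 + 4·52.4176 = 211.4929.
Posterior mean = (μ₀/σ₀² + n·x̄/σ²)/(1/σ₀² + n/σ²) = (σ²·μ₀ + σ₀²·n·x̄)/(σ² + n·σ₀²) = (1.8225·6.30 + 52.4176·21.32)/211.4929 = 1129.024982/211.4929 = 5.3384.

5.3384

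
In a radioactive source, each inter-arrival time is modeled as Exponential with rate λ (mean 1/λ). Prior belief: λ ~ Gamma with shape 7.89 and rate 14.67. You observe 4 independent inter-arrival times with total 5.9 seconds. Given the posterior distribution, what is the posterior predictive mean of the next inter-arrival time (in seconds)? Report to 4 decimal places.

With a Gamma(shape α, rate β) prior on the exponential rate λ, the posterior after n observations with total T = Σxᵢ is Gamma(α+n, β+T).
Posterior: Gamma(7.89+4, 14.67+5.9) = Gamma(11.89, 20.57).
The predictive distribution for the next observation is Lomax; its mean is β/(α−1) = 20.57/10.89 = 1.8889.

1.8889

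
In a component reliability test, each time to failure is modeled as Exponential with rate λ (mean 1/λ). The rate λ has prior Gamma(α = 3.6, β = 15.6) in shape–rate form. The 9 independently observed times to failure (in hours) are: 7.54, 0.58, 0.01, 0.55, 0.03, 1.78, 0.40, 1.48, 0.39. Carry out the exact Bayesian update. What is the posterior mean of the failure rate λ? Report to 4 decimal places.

With a Gamma(shape α, rate β) prior on the exponential rate λ, the posterior after n observations with total T = Σxᵢ is Gamma(α+n, β+T).
Sum of observations T = 12.76 hours; n = 9.
Posterior: Gamma(3.6+9, 15.6+12.76) = Gamma(12.6, 28.36).
Posterior mean of λ = α/β = 12.6/28.36 = 0.4443.

0.4443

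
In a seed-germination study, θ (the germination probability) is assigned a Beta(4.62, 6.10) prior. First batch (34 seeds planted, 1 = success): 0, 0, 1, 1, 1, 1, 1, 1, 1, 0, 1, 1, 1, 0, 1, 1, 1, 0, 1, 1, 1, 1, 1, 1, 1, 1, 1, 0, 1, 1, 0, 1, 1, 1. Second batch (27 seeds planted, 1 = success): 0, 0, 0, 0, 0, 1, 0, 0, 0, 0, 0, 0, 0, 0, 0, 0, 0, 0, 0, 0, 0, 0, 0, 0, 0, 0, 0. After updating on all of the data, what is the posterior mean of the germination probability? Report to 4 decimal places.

0.4548

The Beta prior is conjugate to a Binomial/Bernoulli likelihood; the update adds successes to α and failures to β.
After batch 1: Beta(4.62+27, 6.10+7) = Beta(31.62, 13.10).
After batch 2: Beta(31.62+1, 13.10+26) = Beta(32.62, 39.10).
Posterior mean = α/(α+β) = 32.62/71.72 = 0.4548.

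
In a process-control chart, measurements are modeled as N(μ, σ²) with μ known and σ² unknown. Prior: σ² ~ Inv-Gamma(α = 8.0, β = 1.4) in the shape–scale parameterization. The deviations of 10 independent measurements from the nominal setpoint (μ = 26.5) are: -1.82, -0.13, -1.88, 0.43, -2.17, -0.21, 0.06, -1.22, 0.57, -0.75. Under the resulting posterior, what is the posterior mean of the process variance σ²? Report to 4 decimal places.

0.7075

With known mean μ and an Inverse-Gamma(α, β) prior on σ², the Normal likelihood is conjugate: posterior is Inv-Gamma(α + n/2, β + Σ(xᵢ−μ)²/2).
Σ(xᵢ−μ)² = (-1.82)² + (-0.13)² + (-1.88)² + (0.43)² + (-2.17)² + (-0.21)² + (0.06)² + (-1.22)² + (0.57)² + (-0.75)² = 14.1810.
Posterior: Inv-Gamma(8.0 + 10/2, 1.4 + 14.1810/2) = Inv-Gamma(13.00, 8.49050).
E[σ²|data] = β/(α−1) = 8.49050/12.00 = 0.7075.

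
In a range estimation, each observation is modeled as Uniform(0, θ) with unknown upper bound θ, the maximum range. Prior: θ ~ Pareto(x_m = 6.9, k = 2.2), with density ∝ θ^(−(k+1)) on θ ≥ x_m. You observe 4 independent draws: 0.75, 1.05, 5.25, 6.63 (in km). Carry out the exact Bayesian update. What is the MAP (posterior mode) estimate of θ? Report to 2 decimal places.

6.90

A Pareto(scale x_m, shape k) prior on the upper bound θ of Uniform(0, θ) is conjugate: posterior is Pareto(max(x_m, max xᵢ), k + n).
Sample maximum = 6.63; prior scale x_m = 6.9 → posterior scale = max = 6.90.
Posterior shape = 2.2 + 4 = 6.2.
The Pareto density is decreasing on [x_m, ∞), so the mode is x_m = 6.90.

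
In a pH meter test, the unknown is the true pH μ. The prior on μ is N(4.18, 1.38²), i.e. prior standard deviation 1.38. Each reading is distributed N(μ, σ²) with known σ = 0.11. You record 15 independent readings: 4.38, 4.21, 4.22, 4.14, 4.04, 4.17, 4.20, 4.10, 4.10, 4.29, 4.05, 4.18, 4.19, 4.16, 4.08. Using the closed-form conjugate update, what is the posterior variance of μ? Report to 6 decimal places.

0.000806

For Normal data with known variance σ², a Normal(μ₀, σ₀²) prior on μ is conjugate. Posterior precision = 1/σ₀² + n/σ²; posterior mean is the precision-weighted average of μ₀ and x̄.
σ₀² = 1.38² = 1.9044, σ² = 0.11² = 0.0121; σ² + n·σ₀² = 0.0121 + 15·1.9044 = 28.5781.
Posterior precision = 1/σ₀² + n/σ² = 1/1.9044 + 15/0.0121 = (σ² + n·σ₀²)/(σ₀²σ²) = 28.5781/(1.9044·0.0121); posterior variance σₙ² = σ₀²σ²/(σ² + n·σ₀²) = 1.9044·0.0121/28.5781 = 0.000806.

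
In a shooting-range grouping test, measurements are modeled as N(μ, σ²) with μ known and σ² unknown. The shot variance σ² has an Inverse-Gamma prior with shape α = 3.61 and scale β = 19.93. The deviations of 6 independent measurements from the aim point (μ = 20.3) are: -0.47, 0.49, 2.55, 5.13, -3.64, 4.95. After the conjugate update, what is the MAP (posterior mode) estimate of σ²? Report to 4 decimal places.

7.2860

With known mean μ and an Inverse-Gamma(α, β) prior on σ², the Normal likelihood is conjugate: posterior is Inv-Gamma(α + n/2, β + Σ(xᵢ−μ)²/2).
Σ(xᵢ−μ)² = (-0.47)² + (0.49)² + (2.55)² + (5.13)² + (-3.64)² + (4.95)² = 71.0325.
Posterior: Inv-Gamma(3.61 + 6/2, 19.93 + 71.0325/2) = Inv-Gamma(6.61, 55.44625).
Mode = β/(α+1) = 55.44625/7.61 = 7.2860.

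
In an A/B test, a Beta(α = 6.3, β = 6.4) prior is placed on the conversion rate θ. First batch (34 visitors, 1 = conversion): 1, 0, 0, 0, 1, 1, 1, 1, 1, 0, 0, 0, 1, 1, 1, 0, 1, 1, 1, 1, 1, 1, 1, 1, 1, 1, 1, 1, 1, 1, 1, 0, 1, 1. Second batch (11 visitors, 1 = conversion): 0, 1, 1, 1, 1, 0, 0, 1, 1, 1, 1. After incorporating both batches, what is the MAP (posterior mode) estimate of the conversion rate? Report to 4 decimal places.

0.7056

The Beta prior is conjugate to a Binomial/Bernoulli likelihood; the update adds successes to α and failures to β.
After batch 1: Beta(6.3+26, 6.4+8) = Beta(32.3, 14.4).
After batch 2: Beta(32.3+8, 14.4+3) = Beta(40.3, 17.4).
Mode of Beta(a,b) for a,b>1 is (a−1)/(a+b−2) = 39.3/55.7 = 0.7056.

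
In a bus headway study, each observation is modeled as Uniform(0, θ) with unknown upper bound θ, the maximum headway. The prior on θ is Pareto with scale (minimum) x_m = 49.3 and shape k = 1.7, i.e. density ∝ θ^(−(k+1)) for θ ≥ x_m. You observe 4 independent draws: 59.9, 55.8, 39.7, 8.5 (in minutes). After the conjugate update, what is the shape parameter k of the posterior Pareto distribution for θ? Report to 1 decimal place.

5.7

A Pareto(scale x_m, shape k) prior on the upper bound θ of Uniform(0, θ) is conjugate: posterior is Pareto(max(x_m, max xᵢ), k + n).
Sample maximum = 59.9; prior scale x_m = 49.3 → posterior scale = max = 59.9.
Posterior shape = 1.7 + 4 = 5.7.
Posterior shape k = 5.7.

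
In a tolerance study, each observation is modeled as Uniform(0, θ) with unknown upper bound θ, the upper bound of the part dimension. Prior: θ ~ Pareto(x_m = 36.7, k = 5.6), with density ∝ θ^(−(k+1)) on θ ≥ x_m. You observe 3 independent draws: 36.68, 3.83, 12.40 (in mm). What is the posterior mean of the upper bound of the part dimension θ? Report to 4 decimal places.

41.5289

A Pareto(scale x_m, shape k) prior on the upper bound θ of Uniform(0, θ) is conjugate: posterior is Pareto(max(x_m, max xᵢ), k + n).
Sample maximum = 36.68; prior scale x_m = 36.7 → posterior scale = max = 36.70.
Posterior shape = 5.6 + 3 = 8.6.
E[θ|data] = k·x_m/(k−1) = 8.6·36.70/7.6 = 41.5289.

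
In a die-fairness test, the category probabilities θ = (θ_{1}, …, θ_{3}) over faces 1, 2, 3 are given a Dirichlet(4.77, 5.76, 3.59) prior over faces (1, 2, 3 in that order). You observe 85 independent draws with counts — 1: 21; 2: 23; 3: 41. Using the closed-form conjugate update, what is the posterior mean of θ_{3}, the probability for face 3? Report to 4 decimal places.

0.4499

The Dirichlet prior is conjugate to the Multinomial likelihood: each posterior αⱼ = prior αⱼ + observed count nⱼ.
Posterior concentration: (25.77, 28.76, 44.59), total = 99.12.
E[θ_{3}|data] = α_{3}/Σα = 44.59/99.12 = 0.4499.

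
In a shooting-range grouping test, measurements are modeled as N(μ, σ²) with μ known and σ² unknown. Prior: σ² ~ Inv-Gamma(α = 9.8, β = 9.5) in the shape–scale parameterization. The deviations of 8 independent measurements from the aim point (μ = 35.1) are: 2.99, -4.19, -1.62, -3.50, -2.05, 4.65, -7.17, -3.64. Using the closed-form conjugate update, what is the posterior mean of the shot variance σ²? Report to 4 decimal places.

5.8927

With known mean μ and an Inverse-Gamma(α, β) prior on σ², the Normal likelihood is conjugate: posterior is Inv-Gamma(α + n/2, β + Σ(xᵢ−μ)²/2).
Σ(xᵢ−μ)² = (2.99)² + (-4.19)² + (-1.62)² + (-3.50)² + (-2.05)² + (4.65)² + (-7.17)² + (-3.64)² = 131.8541.
Posterior: Inv-Gamma(9.8 + 8/2, 9.5 + 131.8541/2) = Inv-Gamma(13.80, 75.42705).
E[σ²|data] = β/(α−1) = 75.42705/12.80 = 5.8927.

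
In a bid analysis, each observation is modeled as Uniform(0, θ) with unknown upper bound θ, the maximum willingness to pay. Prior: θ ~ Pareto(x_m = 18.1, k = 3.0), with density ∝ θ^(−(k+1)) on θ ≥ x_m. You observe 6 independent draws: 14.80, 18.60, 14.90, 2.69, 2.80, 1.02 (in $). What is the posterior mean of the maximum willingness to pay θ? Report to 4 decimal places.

20.9250

A Pareto(scale x_m, shape k) prior on the upper bound θ of Uniform(0, θ) is conjugate: posterior is Pareto(max(x_m, max xᵢ), k + n).
Sample maximum = 18.60; prior scale x_m = 18.1 → posterior scale = max = 18.60.
Posterior shape = 3.0 + 6 = 9.0.
E[θ|data] = k·x_m/(k−1) = 9.0·18.60/8.0 = 20.9250.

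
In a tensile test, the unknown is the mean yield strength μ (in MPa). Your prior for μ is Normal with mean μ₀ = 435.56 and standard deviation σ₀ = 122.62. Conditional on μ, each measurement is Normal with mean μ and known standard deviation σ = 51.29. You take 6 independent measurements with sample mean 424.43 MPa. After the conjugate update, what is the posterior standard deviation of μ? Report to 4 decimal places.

For Normal data with known variance σ², a Normal(μ₀, σ₀²) prior on μ is conjugate. Posterior precision = 1/σ₀² + n/σ²; posterior mean is the precision-weighted average of μ₀ and x̄.
σ₀² = 122.62² = 15035.6644, σ² = 51.29² = 2630.6641; σ² + n·σ₀² = 2630.6641 + 6·15035.6644 = 92844.6505.
Posterior precision = 1/σ₀² + n/σ² = 1/15035.6644 + 6/2630.6641 = (σ² + n·σ₀²)/(σ₀²σ²) = 92844.6505/(15035.6644·2630.6641); posterior variance σₙ² = σ₀²σ²/(σ² + n·σ₀²) = 15035.6644·2630.6641/92844.6505 = 426.021126.
Posterior SD = √σₙ² = √(15035.6644·2630.6641/92844.6505) = 20.6403.

20.6403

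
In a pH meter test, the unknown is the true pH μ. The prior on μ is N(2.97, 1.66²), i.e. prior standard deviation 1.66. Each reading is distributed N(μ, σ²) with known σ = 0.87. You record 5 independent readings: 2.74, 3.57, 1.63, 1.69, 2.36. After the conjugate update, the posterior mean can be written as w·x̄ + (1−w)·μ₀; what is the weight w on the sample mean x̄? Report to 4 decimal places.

0.9479

For Normal data with known variance σ², a Normal(μ₀, σ₀²) prior on μ is conjugate. Posterior precision = 1/σ₀² + n/σ²; posterior mean is the precision-weighted average of μ₀ and x̄.
σ₀² = 1.66² = 2.7556, σ² = 0.87² = 0.7569. Prior precision 1/σ₀² = 1/2.7556; data precision n/σ² = 5/0.7569.
w = (n/σ²)/(1/σ₀² + n/σ²) = n·σ₀²/(σ² + n·σ₀²) = 5·2.7556/(0.7569 + 5·2.7556) = 13.778/14.5349 = 0.9479.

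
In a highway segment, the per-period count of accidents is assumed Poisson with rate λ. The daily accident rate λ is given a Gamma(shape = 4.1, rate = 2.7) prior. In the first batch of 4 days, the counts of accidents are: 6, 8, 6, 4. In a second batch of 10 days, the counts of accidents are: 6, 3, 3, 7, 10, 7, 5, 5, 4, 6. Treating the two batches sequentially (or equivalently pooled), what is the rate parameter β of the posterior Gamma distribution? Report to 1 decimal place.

16.7

With a Gamma(shape α, rate β) prior, the Poisson likelihood is conjugate: the posterior is Gamma(α + ΣXᵢ, β + n).
Batch 1: sum of counts S = 24 over n = 4 days.
After batch 1: Gamma(α+S, β+n) = Gamma(4.1+24, 2.7+4) = Gamma(28.1, 6.7).
Batch 2: sum of counts S = 56 over n = 10 days.
After batch 2: Gamma(α+S, β+n) = Gamma(28.1+56, 6.7+10) = Gamma(84.1, 16.7).
Posterior β = 16.7.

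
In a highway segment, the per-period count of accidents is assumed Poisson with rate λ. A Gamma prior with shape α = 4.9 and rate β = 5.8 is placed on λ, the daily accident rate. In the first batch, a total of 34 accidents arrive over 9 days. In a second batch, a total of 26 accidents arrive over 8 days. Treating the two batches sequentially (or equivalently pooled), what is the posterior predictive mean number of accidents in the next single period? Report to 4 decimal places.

2.8465

With a Gamma(shape α, rate β) prior, the Poisson likelihood is conjugate: the posterior is Gamma(α + ΣXᵢ, β + n).
After batch 1: Gamma(α+S, β+n) = Gamma(4.9+34, 5.8+9) = Gamma(38.9, 14.8).
After batch 2: Gamma(α+S, β+n) = Gamma(38.9+26, 14.8+8) = Gamma(64.9, 22.8).
The predictive distribution for one future period is NegBinom with mean α/β = 2.8465.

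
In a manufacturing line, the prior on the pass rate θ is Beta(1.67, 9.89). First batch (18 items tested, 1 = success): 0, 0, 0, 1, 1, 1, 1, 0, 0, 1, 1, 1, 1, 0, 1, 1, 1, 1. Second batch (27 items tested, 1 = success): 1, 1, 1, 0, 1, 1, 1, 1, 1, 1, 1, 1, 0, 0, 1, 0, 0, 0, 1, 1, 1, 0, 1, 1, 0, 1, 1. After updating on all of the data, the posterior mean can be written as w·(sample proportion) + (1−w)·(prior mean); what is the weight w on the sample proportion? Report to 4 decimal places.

0.7956

The Beta prior is conjugate to a Binomial/Bernoulli likelihood; the update adds successes to α and failures to β.
Total number of items tested: n = 18 + 27 = 45.
Posterior mean = (α₀+k)/(α₀+β₀+n) = [n/(α₀+β₀+n)]·(k/n) + [(α₀+β₀)/(α₀+β₀+n)]·α₀/(α₀+β₀), so only n and the prior enter the weight.
The weight on the data is w = n/(α₀+β₀+n) = 45/(1.67+9.89+45) = 45/56.56 = 0.7956.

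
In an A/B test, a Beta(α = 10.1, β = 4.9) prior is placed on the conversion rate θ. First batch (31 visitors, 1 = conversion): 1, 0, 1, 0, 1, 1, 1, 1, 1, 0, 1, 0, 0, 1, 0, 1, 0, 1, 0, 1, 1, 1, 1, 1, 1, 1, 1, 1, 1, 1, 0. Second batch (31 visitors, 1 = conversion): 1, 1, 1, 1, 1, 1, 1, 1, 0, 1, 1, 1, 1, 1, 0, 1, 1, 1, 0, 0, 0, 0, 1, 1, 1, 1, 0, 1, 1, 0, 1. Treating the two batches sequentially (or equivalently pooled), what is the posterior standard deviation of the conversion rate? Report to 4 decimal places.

0.0511

The Beta prior is conjugate to a Binomial/Bernoulli likelihood; the update adds successes to α and failures to β.
After batch 1: Beta(10.1+22, 4.9+9) = Beta(32.1, 13.9).
After batch 2: Beta(32.1+23, 13.9+8) = Beta(55.1, 21.9).
Var = αβ/((α+β)²(α+β+1)) = 55.1·21.9/(77.0²·78.0) = 0.00260927; SD = √0.00260927 = 0.0511.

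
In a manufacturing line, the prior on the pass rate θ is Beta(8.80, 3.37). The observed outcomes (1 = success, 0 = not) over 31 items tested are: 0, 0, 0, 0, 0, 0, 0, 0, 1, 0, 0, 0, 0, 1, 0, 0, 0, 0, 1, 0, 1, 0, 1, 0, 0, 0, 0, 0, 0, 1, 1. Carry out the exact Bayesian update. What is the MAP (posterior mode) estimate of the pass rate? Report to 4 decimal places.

The Beta prior is conjugate to a Binomial/Bernoulli likelihood; the update adds successes to α and failures to β.
Posterior: Beta(α+k, β+n−k) = Beta(8.80+7, 3.37+24) = Beta(15.80, 27.37).
Mode of Beta(a,b) for a,b>1 is (a−1)/(a+b−2) = 14.80/41.17 = 0.3595.

0.3595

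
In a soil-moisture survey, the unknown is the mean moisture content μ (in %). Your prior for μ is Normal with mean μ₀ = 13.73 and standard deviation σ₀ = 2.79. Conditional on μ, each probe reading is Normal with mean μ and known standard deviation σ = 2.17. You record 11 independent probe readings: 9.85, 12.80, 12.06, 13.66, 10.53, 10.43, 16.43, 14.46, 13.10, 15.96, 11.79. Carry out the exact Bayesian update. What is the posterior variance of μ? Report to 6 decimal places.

For Normal data with known variance σ², a Normal(μ₀, σ₀²) prior on μ is conjugate. Posterior precision = 1/σ₀² + n/σ²; posterior mean is the precision-weighted average of μ₀ and x̄.
σ₀² = 2.79² = 7.7841, σ² = 2.17² = 4.7089; σ² + n·σ₀² = 4.7089 + 11·7.7841 = 90.334.
Posterior precision = 1/σ₀² + n/σ² = 1/7.7841 + 11/4.7089 = (σ² + n·σ₀²)/(σ₀²σ²) = 90.334/(7.7841·4.7089); posterior variance σₙ² = σ₀²σ²/(σ² + n·σ₀²) = 7.7841·4.7089/90.334 = 0.405767.

0.405767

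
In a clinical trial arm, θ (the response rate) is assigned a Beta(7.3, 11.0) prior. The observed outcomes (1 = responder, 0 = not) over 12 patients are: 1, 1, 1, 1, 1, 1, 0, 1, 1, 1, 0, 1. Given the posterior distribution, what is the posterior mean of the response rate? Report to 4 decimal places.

0.5710

The Beta prior is conjugate to a Binomial/Bernoulli likelihood; the update adds successes to α and failures to β.
Posterior: Beta(α+k, β+n−k) = Beta(7.3+10, 11.0+2) = Beta(17.3, 13.0).
Posterior mean = α/(α+β) = 17.3/30.3 = 0.5710.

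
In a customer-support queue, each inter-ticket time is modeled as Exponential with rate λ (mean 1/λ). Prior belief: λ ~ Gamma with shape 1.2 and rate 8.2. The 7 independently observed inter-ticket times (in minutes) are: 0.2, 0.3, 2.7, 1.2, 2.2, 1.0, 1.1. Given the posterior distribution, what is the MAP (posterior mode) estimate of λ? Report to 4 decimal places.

With a Gamma(shape α, rate β) prior on the exponential rate λ, the posterior after n observations with total T = Σxᵢ is Gamma(α+n, β+T).
Sum of observations T = 8.7 minutes; n = 7.
Posterior: Gamma(1.2+7, 8.2+8.7) = Gamma(8.2, 16.9).
Mode = (α−1)/β = 0.4260.

0.4260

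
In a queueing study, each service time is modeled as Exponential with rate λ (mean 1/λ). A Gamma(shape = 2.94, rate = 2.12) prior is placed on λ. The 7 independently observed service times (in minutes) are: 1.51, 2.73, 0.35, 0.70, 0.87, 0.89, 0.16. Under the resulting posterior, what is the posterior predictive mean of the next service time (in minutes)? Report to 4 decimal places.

1.0436

With a Gamma(shape α, rate β) prior on the exponential rate λ, the posterior after n observations with total T = Σxᵢ is Gamma(α+n, β+T).
Sum of observations T = 7.21 minutes; n = 7.
Posterior: Gamma(2.94+7, 2.12+7.21) = Gamma(9.94, 9.33).
The predictive distribution for the next observation is Lomax; its mean is β/(α−1) = 9.33/8.94 = 1.0436.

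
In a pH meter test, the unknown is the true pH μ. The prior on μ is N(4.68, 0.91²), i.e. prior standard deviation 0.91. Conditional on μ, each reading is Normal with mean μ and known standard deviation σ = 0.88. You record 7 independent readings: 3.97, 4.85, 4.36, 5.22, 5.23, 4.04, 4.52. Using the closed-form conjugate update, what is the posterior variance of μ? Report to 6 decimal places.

0.097591

For Normal data with known variance σ², a Normal(μ₀, σ₀²) prior on μ is conjugate. Posterior precision = 1/σ₀² + n/σ²; posterior mean is the precision-weighted average of μ₀ and x̄.
σ₀² = 0.91² = 0.8281, σ² = 0.88² = 0.7744; σ² + n·σ₀² = 0.7744 + 7·0.8281 = 6.5711.
Posterior precision = 1/σ₀² + n/σ² = 1/0.8281 + 7/0.7744 = (σ² + n·σ₀²)/(σ₀²σ²) = 6.5711/(0.8281·0.7744); posterior variance σₙ² = σ₀²σ²/(σ² + n·σ₀²) = 0.8281·0.7744/6.5711 = 0.097591.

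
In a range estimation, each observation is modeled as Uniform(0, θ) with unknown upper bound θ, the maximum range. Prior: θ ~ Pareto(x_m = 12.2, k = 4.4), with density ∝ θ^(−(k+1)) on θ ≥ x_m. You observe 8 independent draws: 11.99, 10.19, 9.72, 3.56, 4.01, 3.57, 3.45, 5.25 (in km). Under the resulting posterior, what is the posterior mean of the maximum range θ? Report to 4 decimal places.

13.2702

A Pareto(scale x_m, shape k) prior on the upper bound θ of Uniform(0, θ) is conjugate: posterior is Pareto(max(x_m, max xᵢ), k + n).
Sample maximum = 11.99; prior scale x_m = 12.2 → posterior scale = max = 12.20.
Posterior shape = 4.4 + 8 = 12.4.
E[θ|data] = k·x_m/(k−1) = 12.4·12.20/11.4 = 13.2702.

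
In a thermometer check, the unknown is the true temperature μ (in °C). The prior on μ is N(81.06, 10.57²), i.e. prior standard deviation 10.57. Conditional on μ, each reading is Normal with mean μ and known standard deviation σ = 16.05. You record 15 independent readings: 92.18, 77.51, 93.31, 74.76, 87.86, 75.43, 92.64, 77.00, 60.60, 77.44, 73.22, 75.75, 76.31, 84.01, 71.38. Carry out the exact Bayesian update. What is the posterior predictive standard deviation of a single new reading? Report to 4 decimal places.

For Normal data with known variance σ², a Normal(μ₀, σ₀²) prior on μ is conjugate. Posterior precision = 1/σ₀² + n/σ²; posterior mean is the precision-weighted average of μ₀ and x̄.
σ₀² = 10.57² = 111.7249, σ² = 16.05² = 257.6025; σ² + n·σ₀² = 257.6025 + 15·111.7249 = 1933.476.
Posterior precision = 1/σ₀² + n/σ² = 1/111.7249 + 15/257.6025 = (σ² + n·σ₀²)/(σ₀²σ²) = 1933.476/(111.7249·257.6025); posterior variance σₙ² = σ₀²σ²/(σ² + n·σ₀²) = 111.7249·257.6025/1933.476 = 14.885426.
Predictive variance for one new observation = σₙ² + σ² = 111.7249·257.6025/1933.476 + 257.6025 = σ²·(σ₀² + 1933.476)/1933.476 = 257.6025·2045.2009/1933.476 = 272.487926; SD = √(257.6025·2045.2009/1933.476) = 16.5072.

16.5072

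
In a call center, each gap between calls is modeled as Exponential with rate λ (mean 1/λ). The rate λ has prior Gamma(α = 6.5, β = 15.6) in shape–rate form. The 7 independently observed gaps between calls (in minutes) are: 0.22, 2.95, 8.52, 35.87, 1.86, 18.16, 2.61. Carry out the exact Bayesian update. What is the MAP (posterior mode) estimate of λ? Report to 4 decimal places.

With a Gamma(shape α, rate β) prior on the exponential rate λ, the posterior after n observations with total T = Σxᵢ is Gamma(α+n, β+T).
Sum of observations T = 70.19 minutes; n = 7.
Posterior: Gamma(6.5+7, 15.6+70.19) = Gamma(13.5, 85.79).
Mode = (α−1)/β = 0.1457.

0.1457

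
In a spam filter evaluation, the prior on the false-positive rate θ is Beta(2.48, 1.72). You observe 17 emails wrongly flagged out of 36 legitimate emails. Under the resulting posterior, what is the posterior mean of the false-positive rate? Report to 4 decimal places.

0.4846

The Beta prior is conjugate to a Binomial/Bernoulli likelihood; the update adds successes to α and failures to β.
Posterior: Beta(α+k, β+n−k) = Beta(2.48+17, 1.72+19) = Beta(19.48, 20.72).
Posterior mean = α/(α+β) = 19.48/40.20 = 0.4846.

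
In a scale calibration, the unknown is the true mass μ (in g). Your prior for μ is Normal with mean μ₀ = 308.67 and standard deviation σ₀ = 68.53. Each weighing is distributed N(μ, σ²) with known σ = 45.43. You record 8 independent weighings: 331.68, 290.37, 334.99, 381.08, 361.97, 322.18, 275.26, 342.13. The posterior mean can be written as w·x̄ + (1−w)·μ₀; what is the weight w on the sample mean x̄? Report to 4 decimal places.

For Normal data with known variance σ², a Normal(μ₀, σ₀²) prior on μ is conjugate. Posterior precision = 1/σ₀² + n/σ²; posterior mean is the precision-weighted average of μ₀ and x̄.
σ₀² = 68.53² = 4696.3609, σ² = 45.43² = 2063.8849. Prior precision 1/σ₀² = 1/4696.3609; data precision n/σ² = 8/2063.8849.
w = (n/σ²)/(1/σ₀² + n/σ²) = n·σ₀²/(σ² + n·σ₀²) = 8·4696.3609/(2063.8849 + 8·4696.3609) = 37570.8872/39634.7721 = 0.9479.

0.9479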